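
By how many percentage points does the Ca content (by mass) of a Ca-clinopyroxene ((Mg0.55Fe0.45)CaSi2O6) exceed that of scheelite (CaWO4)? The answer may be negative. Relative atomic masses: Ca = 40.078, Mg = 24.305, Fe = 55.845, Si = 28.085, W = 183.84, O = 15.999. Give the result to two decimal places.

3.45 percentage points

Ca in (Mg0.55Fe0.45)CaSi2O6: molar mass 230.740 g/mol; 1×40.078 = 40.078 g → 17.37 wt%.
Ca in CaWO4: molar mass 287.914 g/mol; 1×40.078 = 40.078 g → 13.92 wt%.
Difference = 17.37 − 13.92 = 3.45 percentage points.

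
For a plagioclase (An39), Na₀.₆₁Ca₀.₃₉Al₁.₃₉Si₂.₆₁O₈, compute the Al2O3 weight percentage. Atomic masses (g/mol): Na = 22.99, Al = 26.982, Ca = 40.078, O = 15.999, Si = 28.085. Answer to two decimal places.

26.40 wt%

Formula mass = 268.453 g/mol.
1.39 Al → 0.6950 mol Al2O3 per formula unit; M(Al2O3) = 101.961, so Al2O3 mass = 70.863 g.
70.863/268.453 × 100 = 26.40 wt%.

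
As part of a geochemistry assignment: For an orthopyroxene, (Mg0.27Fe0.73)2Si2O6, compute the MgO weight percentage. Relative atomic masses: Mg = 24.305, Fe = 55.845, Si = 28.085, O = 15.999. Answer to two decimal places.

Molar mass of (Mg0.27Fe0.73)2Si2O6 = 0.54×24.305 + 1.46×55.845 + 2×28.085 + 6×15.999 = 246.822 g/mol.
Each formula unit contains 0.54 Mg, equivalent to 0.54/1 = 0.5400 mol MgO.
M(MgO) = 1×24.305 + 1×15.999 = 40.304 g/mol.
Mass of MgO per formula unit = 0.5400 × 40.304 = 21.764 g.
MgO wt% = 21.764 / 246.822 × 100 = 8.82%.

8.82 wt%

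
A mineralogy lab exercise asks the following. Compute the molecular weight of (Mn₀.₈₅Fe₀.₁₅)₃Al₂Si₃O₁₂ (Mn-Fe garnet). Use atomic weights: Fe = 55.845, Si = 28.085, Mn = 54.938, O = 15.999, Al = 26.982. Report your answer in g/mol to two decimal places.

495.43 g/mol

The formula mass is the sum 2.55*54.938 + 0.45*55.845 + 2*26.982 + 3*28.085 + 12*15.999.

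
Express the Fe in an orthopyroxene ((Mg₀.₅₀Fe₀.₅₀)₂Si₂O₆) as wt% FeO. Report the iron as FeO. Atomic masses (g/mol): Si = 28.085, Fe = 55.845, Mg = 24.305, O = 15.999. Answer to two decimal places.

30.93 wt%

Formula mass = 232.314 g/mol.
1 Fe → 1.0000 mol FeO per formula unit; M(FeO) = 71.844, so FeO mass = 71.844 g.
71.844/232.314 × 100 = 30.93 wt%.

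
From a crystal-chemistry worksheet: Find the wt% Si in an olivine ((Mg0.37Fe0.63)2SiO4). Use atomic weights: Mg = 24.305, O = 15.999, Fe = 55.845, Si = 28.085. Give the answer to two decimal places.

15.57 mass %

Formula mass = 0.74·24.305 + 1.26·55.845 + 1·28.085 + 4·15.999 = 180.431 g/mol, of which 28.085 g is Si.
So Si makes up 28.085/180.431 = 0.1557 of the mass, i.e. 15.57%.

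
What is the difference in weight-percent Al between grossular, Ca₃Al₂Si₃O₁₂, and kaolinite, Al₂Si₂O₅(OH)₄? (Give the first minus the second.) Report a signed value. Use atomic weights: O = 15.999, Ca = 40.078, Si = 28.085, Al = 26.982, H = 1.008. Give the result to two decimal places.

Al in Ca₃Al₂Si₃O₁₂: molar mass 450.441 g/mol; 2×26.982 = 53.964 g → 11.98 wt%.
Al in Al₂Si₂O₅(OH)₄: molar mass 258.157 g/mol; 2×26.982 = 53.964 g → 20.90 wt%.
Difference = 11.98 − 20.90 = -8.92 percentage points.

-8.92 percentage points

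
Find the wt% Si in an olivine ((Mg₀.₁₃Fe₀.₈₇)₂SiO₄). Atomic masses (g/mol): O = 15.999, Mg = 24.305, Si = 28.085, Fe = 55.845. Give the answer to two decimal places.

14.36 wt%

Molar mass of (Mg₀.₁₃Fe₀.₈₇)₂SiO₄: 0.26*24.305 + 1.74*55.845 + 1*28.085 + 4*15.999 = 195.571 g/mol.
Mass of Si per formula unit: 1 × 28.085 = 28.085 g.
Weight fraction Si = 28.085 / 195.571 = 0.1436.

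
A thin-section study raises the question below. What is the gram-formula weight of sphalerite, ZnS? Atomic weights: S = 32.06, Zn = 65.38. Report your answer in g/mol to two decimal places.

M = 1×65.38 + 1×32.06

97.44 g/mol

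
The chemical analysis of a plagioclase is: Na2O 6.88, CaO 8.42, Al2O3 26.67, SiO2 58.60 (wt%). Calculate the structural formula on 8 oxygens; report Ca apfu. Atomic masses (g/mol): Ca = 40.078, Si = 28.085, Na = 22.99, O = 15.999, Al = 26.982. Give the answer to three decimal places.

0.401 Ca apfu

Na2O (M=61.979): mol = 0.11101; Na = 0.22202, O = 0.11101.
CaO (M=56.077): mol = 0.15015; Ca = 0.15015, O = 0.15015.
Al2O3 (M=101.961): mol = 0.26157; Al = 0.52314, O = 0.78471.
SiO2 (M=60.083): mol = 0.97532; Si = 0.97532, O = 1.95064.
ΣO = 2.99651; factor = 8/ΣO = 2.66977.
Ca apfu = 0.15015 × 2.66977 = 0.401.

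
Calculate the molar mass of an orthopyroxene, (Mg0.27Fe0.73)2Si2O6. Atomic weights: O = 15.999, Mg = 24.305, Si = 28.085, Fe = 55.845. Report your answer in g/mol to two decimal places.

246.82 g/mol

M = 0.54(24.305) + 1.46(55.845) + 2(28.085) + 6(15.999)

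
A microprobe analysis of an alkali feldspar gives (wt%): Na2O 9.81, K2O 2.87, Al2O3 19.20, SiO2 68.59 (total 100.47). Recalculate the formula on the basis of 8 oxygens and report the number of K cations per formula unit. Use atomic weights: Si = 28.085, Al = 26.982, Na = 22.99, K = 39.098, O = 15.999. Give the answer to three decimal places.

0.161 K apfu

Na2O (M=61.979): mol = 0.15828; Na = 0.31656, O = 0.15828.
K2O (M=94.195): mol = 0.03047; K = 0.06094, O = 0.03047.
Al2O3 (M=101.961): mol = 0.18831; Al = 0.37662, O = 0.56493.
SiO2 (M=60.083): mol = 1.14159; Si = 1.14159, O = 2.28318.
ΣO = 3.03686; factor = 8/ΣO = 2.63430.
K apfu = 0.06094 × 2.63430 = 0.161.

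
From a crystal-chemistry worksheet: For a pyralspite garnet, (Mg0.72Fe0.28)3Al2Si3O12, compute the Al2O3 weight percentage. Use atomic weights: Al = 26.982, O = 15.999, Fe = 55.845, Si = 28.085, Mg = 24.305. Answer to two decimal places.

23.73 wt%

M((Mg0.72Fe0.28)3Al2Si3O12) = 429.616 g/mol; M(Al2O3) = 101.961 g/mol.
Moles Al2O3 per formula unit = 2 Al ÷ 2 = 1.0000.
Al2O3 fraction = (1.0000 × 101.961) / 429.616 = 101.961/429.616 = 0.2373.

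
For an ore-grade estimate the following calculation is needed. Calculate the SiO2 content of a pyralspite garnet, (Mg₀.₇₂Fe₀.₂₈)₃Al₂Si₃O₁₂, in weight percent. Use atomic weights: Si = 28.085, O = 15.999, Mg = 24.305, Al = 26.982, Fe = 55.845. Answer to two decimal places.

M((Mg₀.₇₂Fe₀.₂₈)₃Al₂Si₃O₁₂) = 429.616 g/mol; M(SiO2) = 60.083 g/mol.
Moles SiO2 per formula unit = 3 Si ÷ 1 = 3.0000.
SiO2 fraction = (3.0000 × 60.083) / 429.616 = 180.249/429.616 = 0.4196.

41.96 wt%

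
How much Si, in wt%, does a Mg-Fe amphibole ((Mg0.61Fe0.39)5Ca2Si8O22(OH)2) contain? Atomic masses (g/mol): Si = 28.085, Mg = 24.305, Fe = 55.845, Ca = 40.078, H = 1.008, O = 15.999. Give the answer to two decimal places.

25.71 wt%

M((Mg0.61Fe0.39)5Ca2Si8O22(OH)2) = 873.856 g/mol.
Si contributes 8 × 28.085 = 224.680 g per mole.
224.680/873.856 = 0.2571 → 25.71%.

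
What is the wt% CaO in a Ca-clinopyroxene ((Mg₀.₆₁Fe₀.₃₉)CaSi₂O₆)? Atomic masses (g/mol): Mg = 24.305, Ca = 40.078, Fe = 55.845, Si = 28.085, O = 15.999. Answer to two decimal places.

M((Mg₀.₆₁Fe₀.₃₉)CaSi₂O₆) = 228.848 g/mol; M(CaO) = 56.077 g/mol.
Moles CaO per formula unit = 1 Ca ÷ 1 = 1.0000.
CaO fraction = (1.0000 × 56.077) / 228.848 = 56.077/228.848 = 0.2450.

24.50 wt%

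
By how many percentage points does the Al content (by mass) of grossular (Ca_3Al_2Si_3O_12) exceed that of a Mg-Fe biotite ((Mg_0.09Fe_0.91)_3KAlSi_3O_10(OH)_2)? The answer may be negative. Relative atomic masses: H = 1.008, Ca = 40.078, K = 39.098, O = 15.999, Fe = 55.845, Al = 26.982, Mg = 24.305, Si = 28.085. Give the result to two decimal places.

Al in Ca_3Al_2Si_3O_12: molar mass 450.441 g/mol; 2×26.982 = 53.964 g → 11.98 wt%.
Al in (Mg_0.09Fe_0.91)_3KAlSi_3O_10(OH)_2: molar mass 503.358 g/mol; 1×26.982 = 26.982 g → 5.36 wt%.
Difference = 11.98 − 5.36 = 6.62 percentage points.

6.62 percentage points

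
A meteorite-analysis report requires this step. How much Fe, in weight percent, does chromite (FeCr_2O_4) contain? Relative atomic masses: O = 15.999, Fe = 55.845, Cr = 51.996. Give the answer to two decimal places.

Molar mass of FeCr_2O_4: 1·55.845 + 2·51.996 + 4·15.999 = 223.833 g/mol.
Mass of Fe per formula unit: 1 × 55.845 = 55.845 g.
Weight fraction Fe = 55.845 / 223.833 = 0.2495.

24.95 weight percent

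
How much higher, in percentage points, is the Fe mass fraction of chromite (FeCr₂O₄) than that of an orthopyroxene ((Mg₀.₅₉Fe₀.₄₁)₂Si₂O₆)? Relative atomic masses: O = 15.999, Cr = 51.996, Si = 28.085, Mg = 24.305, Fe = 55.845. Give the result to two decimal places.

First mineral: 55.845 g Fe in 223.833 g formula = 24.95 wt% Fe.
Second mineral: 45.793 g Fe in 226.637 g formula = 20.21 wt% Fe.
24.95% − 20.21% gives a difference of 4.74 percentage points.

4.74 percentage points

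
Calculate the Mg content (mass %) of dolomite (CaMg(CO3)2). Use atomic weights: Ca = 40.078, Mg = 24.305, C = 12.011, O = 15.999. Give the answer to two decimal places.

13.18 mass %

Molar mass of CaMg(CO3)2: 1×40.078 + 1×24.305 + 2×12.011 + 6×15.999 = 184.399 g/mol.
Mass of Mg per formula unit: 1 × 24.305 = 24.305 g.
Weight fraction Mg = 24.305 / 184.399 = 0.1318.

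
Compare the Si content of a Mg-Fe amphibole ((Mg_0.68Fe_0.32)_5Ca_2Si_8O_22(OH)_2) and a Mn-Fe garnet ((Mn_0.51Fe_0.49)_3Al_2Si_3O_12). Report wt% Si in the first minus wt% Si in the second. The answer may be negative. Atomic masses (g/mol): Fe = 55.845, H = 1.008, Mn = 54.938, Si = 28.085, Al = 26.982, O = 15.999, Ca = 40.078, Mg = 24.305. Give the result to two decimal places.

9.07 percentage points

First mineral: 224.680 g Si in 862.817 g formula = 26.04 wt% Si.
Second mineral: 84.255 g Si in 496.354 g formula = 16.97 wt% Si.
26.04% − 16.97% gives a difference of 9.07 percentage points.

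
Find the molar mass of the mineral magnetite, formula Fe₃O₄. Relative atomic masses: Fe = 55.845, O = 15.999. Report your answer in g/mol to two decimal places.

231.53 g/mol

M = 3×55.845 + 4×15.999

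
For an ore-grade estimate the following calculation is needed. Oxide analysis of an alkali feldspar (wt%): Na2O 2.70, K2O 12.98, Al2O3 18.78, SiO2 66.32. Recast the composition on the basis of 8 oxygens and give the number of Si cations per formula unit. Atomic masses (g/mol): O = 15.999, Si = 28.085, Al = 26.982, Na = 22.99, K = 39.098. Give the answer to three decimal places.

3.002 Si apfu

Na2O: 2.70/61.979 = 0.04356 mol → 0.08712 mol Na, 0.04356 mol O.
K2O: 12.98/94.195 = 0.13780 mol → 0.27560 mol K, 0.13780 mol O.
Al2O3: 18.78/101.961 = 0.18419 mol → 0.36838 mol Al, 0.55257 mol O.
SiO2: 66.32/60.083 = 1.10381 mol → 1.10381 mol Si, 2.20762 mol O.
Total oxygen = 2.94155 mol. Normalization factor = 8/2.94155 = 2.71965.
Si per 8 O = 1.10381 × 2.71965 = 3.002.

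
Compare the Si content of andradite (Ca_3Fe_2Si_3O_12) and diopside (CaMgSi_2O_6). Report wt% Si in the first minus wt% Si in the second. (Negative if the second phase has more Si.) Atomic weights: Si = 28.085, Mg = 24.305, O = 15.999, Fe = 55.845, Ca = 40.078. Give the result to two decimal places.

Si in Ca_3Fe_2Si_3O_12: molar mass 508.167 g/mol; 3×28.085 = 84.255 g → 16.58 wt%.
Si in CaMgSi_2O_6: molar mass 216.547 g/mol; 2×28.085 = 56.170 g → 25.94 wt%.
Difference = 16.58 − 25.94 = -9.36 percentage points.

-9.36 percentage points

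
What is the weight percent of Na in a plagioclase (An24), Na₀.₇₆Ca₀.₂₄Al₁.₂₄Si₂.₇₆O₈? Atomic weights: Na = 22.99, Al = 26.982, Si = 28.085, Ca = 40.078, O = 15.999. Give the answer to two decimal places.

Formula mass = 0.76*22.99 + 0.24*40.078 + 1.24*26.982 + 2.76*28.085 + 8*15.999 = 266.055 g/mol, of which 17.472 g is Na.
So Na makes up 17.472/266.055 = 0.0657 of the mass, i.e. 6.57%.

6.57 wt%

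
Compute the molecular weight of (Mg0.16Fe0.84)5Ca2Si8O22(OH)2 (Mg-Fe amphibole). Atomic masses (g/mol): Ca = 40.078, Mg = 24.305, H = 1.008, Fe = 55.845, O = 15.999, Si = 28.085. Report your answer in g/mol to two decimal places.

The formula mass is the sum 0.80*24.305 + 4.20*55.845 + 2*40.078 + 8*28.085 + 24*15.999 + 2*1.008.

944.82 g/mol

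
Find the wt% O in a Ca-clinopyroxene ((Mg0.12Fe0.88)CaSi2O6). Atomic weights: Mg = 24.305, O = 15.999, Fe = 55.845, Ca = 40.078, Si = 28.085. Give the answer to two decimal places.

39.29 wt%

M((Mg0.12Fe0.88)CaSi2O6) = 244.302 g/mol.
O contributes 6 × 15.999 = 95.994 g per mole.
95.994/244.302 = 0.3929 → 39.29%.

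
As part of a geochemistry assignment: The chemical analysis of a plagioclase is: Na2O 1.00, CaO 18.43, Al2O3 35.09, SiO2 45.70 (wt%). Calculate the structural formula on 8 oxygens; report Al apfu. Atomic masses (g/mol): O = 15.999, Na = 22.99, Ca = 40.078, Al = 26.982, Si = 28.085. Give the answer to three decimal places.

1.00 wt% Na2O ÷ 61.979 g/mol = 0.01613 mol, giving 0.03226 Na and 0.01613 O.
18.43 wt% CaO ÷ 56.077 g/mol = 0.32866 mol, giving 0.32866 Ca and 0.32866 O.
35.09 wt% Al2O3 ÷ 101.961 g/mol = 0.34415 mol, giving 0.68830 Al and 1.03245 O.
45.70 wt% SiO2 ÷ 60.083 g/mol = 0.76061 mol, giving 0.76061 Si and 1.52122 O.
Oxygen sums to 2.89846; scaling by 8/2.89846 = 2.76009 puts the formula on 8 O.
Al: 0.68830 × 2.76009 = 1.900 atoms per formula unit.

1.900 Al apfu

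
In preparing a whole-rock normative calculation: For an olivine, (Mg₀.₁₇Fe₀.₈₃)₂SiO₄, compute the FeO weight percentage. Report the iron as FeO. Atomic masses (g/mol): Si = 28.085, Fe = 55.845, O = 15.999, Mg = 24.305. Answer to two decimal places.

Formula mass = 193.047 g/mol.
1.66 Fe → 1.6600 mol FeO per formula unit; M(FeO) = 71.844, so FeO mass = 119.261 g.
119.261/193.047 × 100 = 61.78 wt%.

61.78 wt%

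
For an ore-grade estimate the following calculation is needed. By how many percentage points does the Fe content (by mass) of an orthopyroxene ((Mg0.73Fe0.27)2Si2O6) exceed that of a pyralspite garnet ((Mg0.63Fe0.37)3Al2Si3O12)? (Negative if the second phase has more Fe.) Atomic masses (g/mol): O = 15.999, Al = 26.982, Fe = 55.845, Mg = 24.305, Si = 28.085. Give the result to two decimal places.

-0.30 percentage points

M((Mg0.73Fe0.27)2Si2O6) = 217.806 g/mol, so wt% Fe = 30.156/217.806 × 100 = 13.85%.
M((Mg0.63Fe0.37)3Al2Si3O12) = 438.131 g/mol, so wt% Fe = 61.988/438.131 × 100 = 14.15%.
13.85 − 14.15 = -0.30 pp.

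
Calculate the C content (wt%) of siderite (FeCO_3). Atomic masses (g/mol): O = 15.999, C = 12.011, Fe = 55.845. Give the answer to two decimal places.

M(FeCO_3) = 115.853 g/mol.
C contributes 1 × 12.011 = 12.011 g per mole.
12.011/115.853 = 0.1037 → 10.37%.

10.37 wt%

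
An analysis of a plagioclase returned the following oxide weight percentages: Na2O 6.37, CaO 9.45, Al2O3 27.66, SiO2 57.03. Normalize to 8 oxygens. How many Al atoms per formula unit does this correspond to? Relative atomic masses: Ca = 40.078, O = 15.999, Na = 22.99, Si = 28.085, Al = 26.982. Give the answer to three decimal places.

1.455 Al apfu

Na2O: 6.37/61.979 = 0.10278 mol → 0.20556 mol Na, 0.10278 mol O.
CaO: 9.45/56.077 = 0.16852 mol → 0.16852 mol Ca, 0.16852 mol O.
Al2O3: 27.66/101.961 = 0.27128 mol → 0.54256 mol Al, 0.81384 mol O.
SiO2: 57.03/60.083 = 0.94919 mol → 0.94919 mol Si, 1.89838 mol O.
Total oxygen = 2.98352 mol. Normalization factor = 8/2.98352 = 2.68140.
Al per 8 O = 0.54256 × 2.68140 = 1.455.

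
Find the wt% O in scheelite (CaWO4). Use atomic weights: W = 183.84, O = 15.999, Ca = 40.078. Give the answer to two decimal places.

22.23 mass %

Molar mass of CaWO4: 1*40.078 + 1*183.84 + 4*15.999 = 287.914 g/mol.
Mass of O per formula unit: 4 × 15.999 = 63.996 g.
Weight fraction O = 63.996 / 287.914 = 0.2223.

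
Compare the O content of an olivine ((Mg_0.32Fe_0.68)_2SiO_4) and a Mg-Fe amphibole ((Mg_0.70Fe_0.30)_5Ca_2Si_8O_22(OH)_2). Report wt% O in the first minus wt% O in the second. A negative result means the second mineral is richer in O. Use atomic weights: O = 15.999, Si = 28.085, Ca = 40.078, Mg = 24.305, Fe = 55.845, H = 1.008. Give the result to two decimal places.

-9.81 percentage points

First mineral: 63.996 g O in 183.585 g formula = 34.86 wt% O.
Second mineral: 383.976 g O in 859.663 g formula = 44.67 wt% O.
34.86% − 44.67% gives a difference of -9.81 percentage points.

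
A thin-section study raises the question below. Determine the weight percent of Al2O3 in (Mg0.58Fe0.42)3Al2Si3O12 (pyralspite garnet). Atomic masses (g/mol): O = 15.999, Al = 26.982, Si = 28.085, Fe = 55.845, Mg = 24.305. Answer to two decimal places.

23.02 wt%

M((Mg0.58Fe0.42)3Al2Si3O12) = 442.862 g/mol; M(Al2O3) = 101.961 g/mol.
Moles Al2O3 per formula unit = 2 Al ÷ 2 = 1.0000.
Al2O3 fraction = (1.0000 × 101.961) / 442.862 = 101.961/442.862 = 0.2302.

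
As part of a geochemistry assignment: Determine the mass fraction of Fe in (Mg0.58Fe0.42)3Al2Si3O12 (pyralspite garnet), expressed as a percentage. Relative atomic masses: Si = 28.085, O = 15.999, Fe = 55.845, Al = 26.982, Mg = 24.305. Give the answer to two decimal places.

15.89 weight percent

Formula mass = 1.74·24.305 + 1.26·55.845 + 2·26.982 + 3·28.085 + 12·15.999 = 442.862 g/mol, of which 70.365 g is Fe.
So Fe makes up 70.365/442.862 = 0.1589 of the mass, i.e. 15.89%.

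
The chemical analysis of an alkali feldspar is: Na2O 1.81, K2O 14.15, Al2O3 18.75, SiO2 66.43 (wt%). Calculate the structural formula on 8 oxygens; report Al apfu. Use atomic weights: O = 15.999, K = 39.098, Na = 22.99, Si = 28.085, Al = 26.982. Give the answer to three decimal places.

1.000 Al apfu

Na2O: 1.81/61.979 = 0.02920 mol → 0.05840 mol Na, 0.02920 mol O.
K2O: 14.15/94.195 = 0.15022 mol → 0.30044 mol K, 0.15022 mol O.
Al2O3: 18.75/101.961 = 0.18389 mol → 0.36778 mol Al, 0.55167 mol O.
SiO2: 66.43/60.083 = 1.10564 mol → 1.10564 mol Si, 2.21128 mol O.
Total oxygen = 2.94237 mol. Normalization factor = 8/2.94237 = 2.71890.
Al per 8 O = 0.36778 × 2.71890 = 1.000.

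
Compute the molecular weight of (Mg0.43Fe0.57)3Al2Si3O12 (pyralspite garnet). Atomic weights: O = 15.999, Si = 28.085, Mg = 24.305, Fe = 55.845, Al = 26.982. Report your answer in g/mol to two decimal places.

457.06 g/mol

The formula mass is the sum 1.29×24.305 + 1.71×55.845 + 2×26.982 + 3×28.085 + 12×15.999.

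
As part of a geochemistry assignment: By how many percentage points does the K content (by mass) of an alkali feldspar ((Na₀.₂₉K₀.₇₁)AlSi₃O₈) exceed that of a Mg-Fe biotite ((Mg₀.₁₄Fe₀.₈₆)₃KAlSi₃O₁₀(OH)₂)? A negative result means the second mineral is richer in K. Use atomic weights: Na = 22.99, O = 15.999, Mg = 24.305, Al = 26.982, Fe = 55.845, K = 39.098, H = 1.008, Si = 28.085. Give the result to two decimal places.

2.30 percentage points

First mineral: 27.760 g K in 273.656 g formula = 10.14 wt% K.
Second mineral: 39.098 g K in 498.627 g formula = 7.84 wt% K.
10.14% − 7.84% gives a difference of 2.30 percentage points.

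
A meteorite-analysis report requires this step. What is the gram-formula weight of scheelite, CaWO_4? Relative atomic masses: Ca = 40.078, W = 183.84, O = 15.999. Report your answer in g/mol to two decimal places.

287.91 g/mol

Ca: 1 × 40.078 = 40.0780
W: 1 × 183.84 = 183.8400
O: 4 × 15.999 = 63.9960
Summing the contributions gives the formula mass.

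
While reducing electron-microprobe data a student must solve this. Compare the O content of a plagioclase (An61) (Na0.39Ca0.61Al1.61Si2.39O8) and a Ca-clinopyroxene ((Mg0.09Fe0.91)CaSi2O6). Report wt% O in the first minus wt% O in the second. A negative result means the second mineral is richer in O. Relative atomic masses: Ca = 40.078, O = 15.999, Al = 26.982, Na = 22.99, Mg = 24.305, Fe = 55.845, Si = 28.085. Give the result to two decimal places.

7.92 percentage points

O in Na0.39Ca0.61Al1.61Si2.39O8: molar mass 271.970 g/mol; 8×15.999 = 127.992 g → 47.06 wt%.
O in (Mg0.09Fe0.91)CaSi2O6: molar mass 245.248 g/mol; 6×15.999 = 95.994 g → 39.14 wt%.
Difference = 47.06 − 39.14 = 7.92 percentage points.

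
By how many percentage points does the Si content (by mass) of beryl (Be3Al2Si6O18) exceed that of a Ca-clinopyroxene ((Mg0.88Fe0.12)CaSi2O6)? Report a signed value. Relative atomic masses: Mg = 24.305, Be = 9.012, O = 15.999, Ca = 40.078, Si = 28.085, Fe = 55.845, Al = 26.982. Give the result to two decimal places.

5.86 percentage points

Si in Be3Al2Si6O18: molar mass 537.492 g/mol; 6×28.085 = 168.510 g → 31.35 wt%.
Si in (Mg0.88Fe0.12)CaSi2O6: molar mass 220.332 g/mol; 2×28.085 = 56.170 g → 25.49 wt%.
Difference = 31.35 − 25.49 = 5.86 percentage points.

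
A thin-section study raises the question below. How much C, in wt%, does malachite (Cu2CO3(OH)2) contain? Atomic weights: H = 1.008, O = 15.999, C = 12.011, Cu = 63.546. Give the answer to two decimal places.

M(Cu2CO3(OH)2) = 221.114 g/mol.
C contributes 1 × 12.011 = 12.011 g per mole.
12.011/221.114 = 0.0543 → 5.43%.

5.43 wt%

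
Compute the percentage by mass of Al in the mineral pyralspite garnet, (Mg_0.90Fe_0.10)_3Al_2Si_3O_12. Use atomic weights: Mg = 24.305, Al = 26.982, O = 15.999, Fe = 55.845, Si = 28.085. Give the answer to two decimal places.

Molar mass of (Mg_0.90Fe_0.10)_3Al_2Si_3O_12: 2.70*24.305 + 0.30*55.845 + 2*26.982 + 3*28.085 + 12*15.999 = 412.584 g/mol.
Mass of Al per formula unit: 2 × 26.982 = 53.964 g.
Weight fraction Al = 53.964 / 412.584 = 0.1308.

13.08 weight percent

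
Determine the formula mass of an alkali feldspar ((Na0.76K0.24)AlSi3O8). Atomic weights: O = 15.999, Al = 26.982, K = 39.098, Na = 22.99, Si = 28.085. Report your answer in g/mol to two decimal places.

266.08 g/mol

The formula mass is the sum 0.76(22.99) + 0.24(39.098) + 1(26.982) + 3(28.085) + 8(15.999).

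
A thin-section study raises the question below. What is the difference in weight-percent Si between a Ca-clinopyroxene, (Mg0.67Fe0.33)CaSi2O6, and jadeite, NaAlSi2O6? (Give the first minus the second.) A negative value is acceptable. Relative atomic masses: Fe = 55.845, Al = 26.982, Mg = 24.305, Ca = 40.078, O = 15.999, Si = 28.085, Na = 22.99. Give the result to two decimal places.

-3.04 percentage points

M((Mg0.67Fe0.33)CaSi2O6) = 226.955 g/mol, so wt% Si = 56.170/226.955 × 100 = 24.75%.
M(NaAlSi2O6) = 202.136 g/mol, so wt% Si = 56.170/202.136 × 100 = 27.79%.
24.75 − 27.79 = -3.04 pp.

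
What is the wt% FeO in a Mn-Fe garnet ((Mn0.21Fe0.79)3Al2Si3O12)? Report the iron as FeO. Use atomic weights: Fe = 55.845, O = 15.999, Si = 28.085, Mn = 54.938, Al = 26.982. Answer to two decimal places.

34.25 wt%

M((Mn0.21Fe0.79)3Al2Si3O12) = 497.171 g/mol; M(FeO) = 71.844 g/mol.
Moles FeO per formula unit = 2.37 Fe ÷ 1 = 2.3700.
FeO fraction = (2.3700 × 71.844) / 497.171 = 170.270/497.171 = 0.3425.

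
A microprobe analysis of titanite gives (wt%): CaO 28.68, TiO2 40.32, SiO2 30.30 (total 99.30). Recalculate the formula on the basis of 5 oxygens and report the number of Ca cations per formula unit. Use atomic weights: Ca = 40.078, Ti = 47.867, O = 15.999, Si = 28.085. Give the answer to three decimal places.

1.011 Ca apfu

28.68 wt% CaO ÷ 56.077 g/mol = 0.51144 mol, giving 0.51144 Ca and 0.51144 O.
40.32 wt% TiO2 ÷ 79.865 g/mol = 0.50485 mol, giving 0.50485 Ti and 1.00970 O.
30.30 wt% SiO2 ÷ 60.083 g/mol = 0.50430 mol, giving 0.50430 Si and 1.00860 O.
Oxygen sums to 2.52974; scaling by 5/2.52974 = 1.97649 puts the formula on 5 O.
Ca: 0.51144 × 1.97649 = 1.011 atoms per formula unit.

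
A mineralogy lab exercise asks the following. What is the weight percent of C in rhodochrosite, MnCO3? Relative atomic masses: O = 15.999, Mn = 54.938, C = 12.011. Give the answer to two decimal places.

Formula mass = 1·54.938 + 1·12.011 + 3·15.999 = 114.946 g/mol, of which 12.011 g is C.
So C makes up 12.011/114.946 = 0.1045 of the mass, i.e. 10.45%.

10.45 wt%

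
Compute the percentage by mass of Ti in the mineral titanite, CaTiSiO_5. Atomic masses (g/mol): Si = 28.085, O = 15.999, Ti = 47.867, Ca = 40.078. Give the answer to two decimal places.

24.42 weight percent

Molar mass of CaTiSiO_5: 1×40.078 + 1×47.867 + 1×28.085 + 5×15.999 = 196.025 g/mol.
Mass of Ti per formula unit: 1 × 47.867 = 47.867 g.
Weight fraction Ti = 47.867 / 196.025 = 0.2442.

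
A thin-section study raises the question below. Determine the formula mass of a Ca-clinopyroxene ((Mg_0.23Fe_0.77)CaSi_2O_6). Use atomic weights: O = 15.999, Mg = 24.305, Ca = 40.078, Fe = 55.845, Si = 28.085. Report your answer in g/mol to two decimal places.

240.83 g/mol

M = 0.23·24.305 + 0.77·55.845 + 1·40.078 + 2·28.085 + 6·15.999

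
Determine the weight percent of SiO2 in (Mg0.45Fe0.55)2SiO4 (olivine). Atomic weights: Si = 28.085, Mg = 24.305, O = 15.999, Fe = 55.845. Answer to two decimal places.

Formula mass = 175.385 g/mol.
1 Si → 1.0000 mol SiO2 per formula unit; M(SiO2) = 60.083, so SiO2 mass = 60.083 g.
60.083/175.385 × 100 = 34.26 wt%.

34.26 wt%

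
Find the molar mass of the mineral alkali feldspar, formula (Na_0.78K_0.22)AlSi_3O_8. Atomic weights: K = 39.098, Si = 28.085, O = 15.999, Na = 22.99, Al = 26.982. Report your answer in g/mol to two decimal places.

M = 0.78(22.99) + 0.22(39.098) + 1(26.982) + 3(28.085) + 8(15.999)

265.76 g/mol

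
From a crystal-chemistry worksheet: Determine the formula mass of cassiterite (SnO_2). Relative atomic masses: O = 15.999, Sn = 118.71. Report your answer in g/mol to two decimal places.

150.71 g/mol

Sn: 1 × 118.71 = 118.7100
O: 2 × 15.999 = 31.9980
Summing the contributions gives the formula mass.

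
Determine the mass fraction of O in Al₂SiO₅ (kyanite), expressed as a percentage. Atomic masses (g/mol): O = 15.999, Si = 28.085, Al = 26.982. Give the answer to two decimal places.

49.37 wt%

Formula mass = 2·26.982 + 1·28.085 + 5·15.999 = 162.044 g/mol, of which 79.995 g is O.
So O makes up 79.995/162.044 = 0.4937 of the mass, i.e. 49.37%.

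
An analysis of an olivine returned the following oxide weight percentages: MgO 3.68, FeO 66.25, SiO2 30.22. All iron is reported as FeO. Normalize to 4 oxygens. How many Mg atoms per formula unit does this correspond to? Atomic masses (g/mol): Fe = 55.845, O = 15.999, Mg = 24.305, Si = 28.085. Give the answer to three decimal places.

MgO (M=40.304): mol = 0.09131; Mg = 0.09131, O = 0.09131.
FeO (M=71.844): mol = 0.92214; Fe = 0.92214, O = 0.92214.
SiO2 (M=60.083): mol = 0.50297; Si = 0.50297, O = 1.00594.
ΣO = 2.01939; factor = 4/ΣO = 1.98080.
Mg apfu = 0.09131 × 1.98080 = 0.181.

0.181 Mg apfu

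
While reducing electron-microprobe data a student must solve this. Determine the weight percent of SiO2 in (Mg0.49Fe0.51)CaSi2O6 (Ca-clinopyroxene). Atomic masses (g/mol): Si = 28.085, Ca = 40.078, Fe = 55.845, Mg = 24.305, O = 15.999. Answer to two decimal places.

Molar mass of (Mg0.49Fe0.51)CaSi2O6 = 0.49·24.305 + 0.51·55.845 + 1·40.078 + 2·28.085 + 6·15.999 = 232.632 g/mol.
Each formula unit contains 2 Si, equivalent to 2/1 = 2.0000 mol SiO2.
M(SiO2) = 1×28.085 + 2×15.999 = 60.083 g/mol.
Mass of SiO2 per formula unit = 2.0000 × 60.083 = 120.166 g.
SiO2 wt% = 120.166 / 232.632 × 100 = 51.65%.

51.65 wt%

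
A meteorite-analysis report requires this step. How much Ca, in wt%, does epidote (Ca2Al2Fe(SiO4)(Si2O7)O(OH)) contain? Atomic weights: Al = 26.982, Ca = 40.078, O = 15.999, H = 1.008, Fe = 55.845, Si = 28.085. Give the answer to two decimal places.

16.59 wt%

Formula mass = 2×40.078 + 2×26.982 + 1×55.845 + 3×28.085 + 13×15.999 + 1×1.008 = 483.215 g/mol, of which 80.156 g is Ca.
So Ca makes up 80.156/483.215 = 0.1659 of the mass, i.e. 16.59%.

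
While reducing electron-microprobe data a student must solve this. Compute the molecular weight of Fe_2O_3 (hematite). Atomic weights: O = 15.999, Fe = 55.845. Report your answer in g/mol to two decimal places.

M = 2·55.845 + 3·15.999

159.69 g/mol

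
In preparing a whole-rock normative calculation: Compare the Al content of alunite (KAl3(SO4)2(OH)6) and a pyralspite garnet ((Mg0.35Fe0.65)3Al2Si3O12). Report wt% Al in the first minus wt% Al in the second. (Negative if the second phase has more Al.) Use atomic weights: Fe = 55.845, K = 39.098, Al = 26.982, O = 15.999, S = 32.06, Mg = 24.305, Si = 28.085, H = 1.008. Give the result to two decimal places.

First mineral: 80.946 g Al in 414.198 g formula = 19.54 wt% Al.
Second mineral: 53.964 g Al in 464.625 g formula = 11.61 wt% Al.
19.54% − 11.61% gives a difference of 7.93 percentage points.

7.93 percentage points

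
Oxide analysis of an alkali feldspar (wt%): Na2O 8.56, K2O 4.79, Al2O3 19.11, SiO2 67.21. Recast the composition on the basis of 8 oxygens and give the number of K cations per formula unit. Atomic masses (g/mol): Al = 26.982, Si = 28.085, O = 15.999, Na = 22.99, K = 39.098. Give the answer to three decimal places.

8.56 wt% Na2O ÷ 61.979 g/mol = 0.13811 mol, giving 0.27622 Na and 0.13811 O.
4.79 wt% K2O ÷ 94.195 g/mol = 0.05085 mol, giving 0.10170 K and 0.05085 O.
19.11 wt% Al2O3 ÷ 101.961 g/mol = 0.18742 mol, giving 0.37484 Al and 0.56226 O.
67.21 wt% SiO2 ÷ 60.083 g/mol = 1.11862 mol, giving 1.11862 Si and 2.23724 O.
Oxygen sums to 2.98846; scaling by 8/2.98846 = 2.67696 puts the formula on 8 O.
K: 0.10170 × 2.67696 = 0.272 atoms per formula unit.

0.272 K apfu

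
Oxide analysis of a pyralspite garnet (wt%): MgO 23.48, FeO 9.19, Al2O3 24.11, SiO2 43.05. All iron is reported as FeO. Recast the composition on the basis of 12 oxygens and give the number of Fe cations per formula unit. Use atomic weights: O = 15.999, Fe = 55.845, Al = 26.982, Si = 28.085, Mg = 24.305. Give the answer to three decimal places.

0.538 Fe apfu

MgO: 23.48/40.304 = 0.58257 mol → 0.58257 mol Mg, 0.58257 mol O.
FeO: 9.19/71.844 = 0.12792 mol → 0.12792 mol Fe, 0.12792 mol O.
Al2O3: 24.11/101.961 = 0.23646 mol → 0.47292 mol Al, 0.70938 mol O.
SiO2: 43.05/60.083 = 0.71651 mol → 0.71651 mol Si, 1.43302 mol O.
Total oxygen = 2.85289 mol. Normalization factor = 12/2.85289 = 4.20626.
Fe per 12 O = 0.12792 × 4.20626 = 0.538.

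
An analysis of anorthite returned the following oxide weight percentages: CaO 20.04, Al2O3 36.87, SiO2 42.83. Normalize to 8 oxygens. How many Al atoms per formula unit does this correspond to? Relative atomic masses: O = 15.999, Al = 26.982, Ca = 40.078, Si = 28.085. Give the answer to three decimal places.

20.04 wt% CaO ÷ 56.077 g/mol = 0.35737 mol, giving 0.35737 Ca and 0.35737 O.
36.87 wt% Al2O3 ÷ 101.961 g/mol = 0.36161 mol, giving 0.72322 Al and 1.08483 O.
42.83 wt% SiO2 ÷ 60.083 g/mol = 0.71285 mol, giving 0.71285 Si and 1.42570 O.
Oxygen sums to 2.86790; scaling by 8/2.86790 = 2.78950 puts the formula on 8 O.
Al: 0.72322 × 2.78950 = 2.017 atoms per formula unit.

2.017 Al apfu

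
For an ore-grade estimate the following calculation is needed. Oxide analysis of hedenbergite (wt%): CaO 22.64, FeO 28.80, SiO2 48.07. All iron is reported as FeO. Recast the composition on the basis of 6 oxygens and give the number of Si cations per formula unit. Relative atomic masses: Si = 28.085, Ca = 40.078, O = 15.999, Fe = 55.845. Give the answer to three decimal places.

22.64 wt% CaO ÷ 56.077 g/mol = 0.40373 mol, giving 0.40373 Ca and 0.40373 O.
28.80 wt% FeO ÷ 71.844 g/mol = 0.40087 mol, giving 0.40087 Fe and 0.40087 O.
48.07 wt% SiO2 ÷ 60.083 g/mol = 0.80006 mol, giving 0.80006 Si and 1.60012 O.
Oxygen sums to 2.40472; scaling by 6/2.40472 = 2.49509 puts the formula on 6 O.
Si: 0.80006 × 2.49509 = 1.996 atoms per formula unit.

1.996 Si apfu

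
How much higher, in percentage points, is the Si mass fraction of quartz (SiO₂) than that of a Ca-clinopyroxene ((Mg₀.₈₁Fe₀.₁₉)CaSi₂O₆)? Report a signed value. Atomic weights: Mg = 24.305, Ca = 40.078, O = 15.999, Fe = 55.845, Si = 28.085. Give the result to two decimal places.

M(SiO₂) = 60.083 g/mol, so wt% Si = 28.085/60.083 × 100 = 46.74%.
M((Mg₀.₈₁Fe₀.₁₉)CaSi₂O₆) = 222.540 g/mol, so wt% Si = 56.170/222.540 × 100 = 25.24%.
46.74 − 25.24 = 21.50 pp.

21.50 percentage points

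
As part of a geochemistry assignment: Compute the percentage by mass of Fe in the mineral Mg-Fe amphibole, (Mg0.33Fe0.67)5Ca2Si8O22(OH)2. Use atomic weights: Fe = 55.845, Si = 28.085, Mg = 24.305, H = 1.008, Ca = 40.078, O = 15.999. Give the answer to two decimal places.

20.38 mass %

M((Mg0.33Fe0.67)5Ca2Si8O22(OH)2) = 918.012 g/mol.
Fe contributes 3.35 × 55.845 = 187.081 g per mole.
187.081/918.012 = 0.2038 → 20.38%.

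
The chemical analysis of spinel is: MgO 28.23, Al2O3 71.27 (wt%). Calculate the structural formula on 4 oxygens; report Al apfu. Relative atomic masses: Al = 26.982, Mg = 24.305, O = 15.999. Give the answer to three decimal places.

1.999 Al apfu

MgO (M=40.304): mol = 0.70043; Mg = 0.70043, O = 0.70043.
Al2O3 (M=101.961): mol = 0.69899; Al = 1.39798, O = 2.09697.
ΣO = 2.79740; factor = 4/ΣO = 1.42990.
Al apfu = 1.39798 × 1.42990 = 1.999.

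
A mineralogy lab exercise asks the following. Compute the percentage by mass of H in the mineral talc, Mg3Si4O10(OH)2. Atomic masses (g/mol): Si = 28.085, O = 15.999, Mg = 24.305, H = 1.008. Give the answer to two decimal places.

0.53 mass %

Formula mass = 3·24.305 + 4·28.085 + 12·15.999 + 2·1.008 = 379.259 g/mol, of which 2.016 g is H.
So H makes up 2.016/379.259 = 0.0053 of the mass, i.e. 0.53%.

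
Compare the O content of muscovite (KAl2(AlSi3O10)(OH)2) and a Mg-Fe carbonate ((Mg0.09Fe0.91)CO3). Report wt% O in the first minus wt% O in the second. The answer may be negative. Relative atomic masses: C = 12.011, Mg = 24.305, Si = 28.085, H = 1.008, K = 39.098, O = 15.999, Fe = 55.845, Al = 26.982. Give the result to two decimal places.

5.73 percentage points

M(KAl2(AlSi3O10)(OH)2) = 398.303 g/mol, so wt% O = 191.988/398.303 × 100 = 48.20%.
M((Mg0.09Fe0.91)CO3) = 113.014 g/mol, so wt% O = 47.997/113.014 × 100 = 42.47%.
48.20 − 42.47 = 5.73 pp.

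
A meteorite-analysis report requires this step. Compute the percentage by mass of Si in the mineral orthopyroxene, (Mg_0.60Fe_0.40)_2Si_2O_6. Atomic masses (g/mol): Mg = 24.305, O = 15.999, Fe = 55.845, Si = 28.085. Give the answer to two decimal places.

M((Mg_0.60Fe_0.40)_2Si_2O_6) = 226.006 g/mol.
Si contributes 2 × 28.085 = 56.170 g per mole.
56.170/226.006 = 0.2485 → 24.85%.

24.85 wt%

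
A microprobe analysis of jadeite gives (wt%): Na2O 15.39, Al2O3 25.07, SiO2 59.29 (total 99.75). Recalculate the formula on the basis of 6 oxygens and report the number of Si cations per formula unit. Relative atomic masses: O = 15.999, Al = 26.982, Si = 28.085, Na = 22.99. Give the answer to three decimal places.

2.001 Si apfu

Na2O: 15.39/61.979 = 0.24831 mol → 0.49662 mol Na, 0.24831 mol O.
Al2O3: 25.07/101.961 = 0.24588 mol → 0.49176 mol Al, 0.73764 mol O.
SiO2: 59.29/60.083 = 0.98680 mol → 0.98680 mol Si, 1.97360 mol O.
Total oxygen = 2.95955 mol. Normalization factor = 6/2.95955 = 2.02734.
Si per 6 O = 0.98680 × 2.02734 = 2.001.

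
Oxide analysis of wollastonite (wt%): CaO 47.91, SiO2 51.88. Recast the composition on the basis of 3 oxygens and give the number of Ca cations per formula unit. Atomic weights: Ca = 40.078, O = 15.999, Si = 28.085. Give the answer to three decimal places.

0.993 Ca apfu

CaO (M=56.077): mol = 0.85436; Ca = 0.85436, O = 0.85436.
SiO2 (M=60.083): mol = 0.86347; Si = 0.86347, O = 1.72694.
ΣO = 2.58130; factor = 3/ΣO = 1.16221.
Ca apfu = 0.85436 × 1.16221 = 0.993.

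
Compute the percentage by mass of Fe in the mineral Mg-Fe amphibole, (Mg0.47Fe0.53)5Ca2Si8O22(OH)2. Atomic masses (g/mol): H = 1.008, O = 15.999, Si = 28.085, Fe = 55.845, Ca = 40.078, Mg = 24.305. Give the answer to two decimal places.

M((Mg0.47Fe0.53)5Ca2Si8O22(OH)2) = 895.934 g/mol.
Fe contributes 2.65 × 55.845 = 147.989 g per mole.
147.989/895.934 = 0.1652 → 16.52%.

16.52 weight percent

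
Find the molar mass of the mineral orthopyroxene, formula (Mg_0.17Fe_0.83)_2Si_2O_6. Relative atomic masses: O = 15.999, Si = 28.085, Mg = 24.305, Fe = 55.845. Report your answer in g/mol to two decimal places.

Mg: 0.34 × 24.305 = 8.2637
Fe: 1.66 × 55.845 = 92.7027
Si: 2 × 28.085 = 56.1700
O: 6 × 15.999 = 95.9940
Summing the contributions gives the formula mass.

253.13 g/mol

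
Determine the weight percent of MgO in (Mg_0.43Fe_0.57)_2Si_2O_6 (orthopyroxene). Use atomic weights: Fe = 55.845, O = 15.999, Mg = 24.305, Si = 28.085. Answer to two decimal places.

M((Mg_0.43Fe_0.57)_2Si_2O_6) = 236.730 g/mol; M(MgO) = 40.304 g/mol.
Moles MgO per formula unit = 0.86 Mg ÷ 1 = 0.8600.
MgO fraction = (0.8600 × 40.304) / 236.730 = 34.661/236.730 = 0.1464.

14.64 wt%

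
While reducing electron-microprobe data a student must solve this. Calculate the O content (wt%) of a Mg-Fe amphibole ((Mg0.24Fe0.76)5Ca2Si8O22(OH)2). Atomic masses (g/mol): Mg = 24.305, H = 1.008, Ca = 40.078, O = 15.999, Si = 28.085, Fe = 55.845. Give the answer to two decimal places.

41.19 wt%

Formula mass = 1.20·24.305 + 3.80·55.845 + 2·40.078 + 8·28.085 + 24·15.999 + 2·1.008 = 932.205 g/mol, of which 383.976 g is O.
So O makes up 383.976/932.205 = 0.4119 of the mass, i.e. 41.19%.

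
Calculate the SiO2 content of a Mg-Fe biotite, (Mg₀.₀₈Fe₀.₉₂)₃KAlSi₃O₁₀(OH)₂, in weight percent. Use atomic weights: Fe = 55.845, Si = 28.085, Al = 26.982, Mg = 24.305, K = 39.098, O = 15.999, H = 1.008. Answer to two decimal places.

35.74 wt%

Formula mass = 504.304 g/mol.
3 Si → 3.0000 mol SiO2 per formula unit; M(SiO2) = 60.083, so SiO2 mass = 180.249 g.
180.249/504.304 × 100 = 35.74 wt%.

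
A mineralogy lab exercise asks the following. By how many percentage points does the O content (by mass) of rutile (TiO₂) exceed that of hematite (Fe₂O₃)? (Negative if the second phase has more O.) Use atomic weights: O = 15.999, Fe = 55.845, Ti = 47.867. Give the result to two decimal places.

10.01 percentage points

M(TiO₂) = 79.865 g/mol, so wt% O = 31.998/79.865 × 100 = 40.07%.
M(Fe₂O₃) = 159.687 g/mol, so wt% O = 47.997/159.687 × 100 = 30.06%.
40.07 − 30.06 = 10.01 pp.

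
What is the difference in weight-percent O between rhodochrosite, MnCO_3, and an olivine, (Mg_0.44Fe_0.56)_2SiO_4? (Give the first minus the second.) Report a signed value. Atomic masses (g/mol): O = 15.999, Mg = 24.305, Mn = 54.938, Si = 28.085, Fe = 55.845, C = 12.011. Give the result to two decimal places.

First mineral: 47.997 g O in 114.946 g formula = 41.76 wt% O.
Second mineral: 63.996 g O in 176.016 g formula = 36.36 wt% O.
41.76% − 36.36% gives a difference of 5.40 percentage points.

5.40 percentage points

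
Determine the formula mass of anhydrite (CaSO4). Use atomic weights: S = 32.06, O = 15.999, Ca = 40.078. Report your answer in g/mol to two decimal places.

M = 1·40.078 + 1·32.06 + 4·15.999

136.13 g/mol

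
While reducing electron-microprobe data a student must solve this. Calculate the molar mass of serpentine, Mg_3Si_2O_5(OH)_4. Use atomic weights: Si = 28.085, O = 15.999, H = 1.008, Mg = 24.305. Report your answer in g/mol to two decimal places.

M = 3*24.305 + 2*28.085 + 9*15.999 + 4*1.008

277.11 g/mol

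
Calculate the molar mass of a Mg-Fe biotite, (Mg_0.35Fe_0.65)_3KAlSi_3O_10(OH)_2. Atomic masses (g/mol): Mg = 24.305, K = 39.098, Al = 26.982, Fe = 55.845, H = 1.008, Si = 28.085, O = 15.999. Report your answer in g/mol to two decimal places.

The formula mass is the sum 1.05*24.305 + 1.95*55.845 + 1*39.098 + 1*26.982 + 3*28.085 + 12*15.999 + 2*1.008.

478.76 g/mol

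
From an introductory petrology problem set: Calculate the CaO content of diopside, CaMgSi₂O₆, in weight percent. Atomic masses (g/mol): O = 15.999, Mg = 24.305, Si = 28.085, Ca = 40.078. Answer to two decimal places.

25.90 wt%

M(CaMgSi₂O₆) = 216.547 g/mol; M(CaO) = 56.077 g/mol.
Moles CaO per formula unit = 1 Ca ÷ 1 = 1.0000.
CaO fraction = (1.0000 × 56.077) / 216.547 = 56.077/216.547 = 0.2590.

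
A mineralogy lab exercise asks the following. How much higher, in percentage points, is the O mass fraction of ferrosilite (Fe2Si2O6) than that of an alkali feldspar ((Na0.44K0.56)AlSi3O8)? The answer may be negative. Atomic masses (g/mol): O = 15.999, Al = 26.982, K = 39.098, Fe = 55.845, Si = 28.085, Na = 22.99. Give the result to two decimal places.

-10.81 percentage points

O in Fe2Si2O6: molar mass 263.854 g/mol; 6×15.999 = 95.994 g → 36.38 wt%.
O in (Na0.44K0.56)AlSi3O8: molar mass 271.239 g/mol; 8×15.999 = 127.992 g → 47.19 wt%.
Difference = 36.38 − 47.19 = -10.81 percentage points.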